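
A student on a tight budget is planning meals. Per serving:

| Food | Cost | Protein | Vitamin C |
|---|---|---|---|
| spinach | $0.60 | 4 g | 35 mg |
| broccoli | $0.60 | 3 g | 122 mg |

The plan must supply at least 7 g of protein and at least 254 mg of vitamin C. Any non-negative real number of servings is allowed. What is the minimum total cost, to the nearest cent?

Two binding constraints pin down two serving amounts, so the optimal mix uses at most two foods. The candidates are each food alone (scaled to the tighter of protein/vitamin C) and each pair with both constraints tight.
spinach only: max(7/4, 254/35) = 7.257 servings → $4.35.
broccoli only: max(7/3, 254/122) = 2.333 servings → $1.40.
spinach + broccoli with both tight: 0.2402 servings and 2.013 servings → $1.35.
The minimum over all feasible corners is $1.35.

$1.35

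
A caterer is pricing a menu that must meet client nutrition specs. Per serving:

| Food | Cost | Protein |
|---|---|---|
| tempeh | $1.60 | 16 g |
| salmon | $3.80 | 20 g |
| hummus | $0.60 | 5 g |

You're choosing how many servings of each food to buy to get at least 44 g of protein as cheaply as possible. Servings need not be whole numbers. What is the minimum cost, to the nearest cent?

Cost per g of protein: tempeh $0.1000, hummus $0.1200, salmon $0.1900.
With no serving limits, use only tempeh: 44 g / 16 g = 2.75 servings × $1.60 = $4.40.

$4.40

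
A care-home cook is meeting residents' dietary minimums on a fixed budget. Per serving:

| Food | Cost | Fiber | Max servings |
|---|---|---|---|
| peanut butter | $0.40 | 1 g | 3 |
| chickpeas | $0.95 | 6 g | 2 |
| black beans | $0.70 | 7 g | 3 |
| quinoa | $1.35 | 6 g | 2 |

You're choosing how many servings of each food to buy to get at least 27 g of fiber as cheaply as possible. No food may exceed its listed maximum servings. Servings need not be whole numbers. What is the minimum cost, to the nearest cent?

Cost per g of fiber: black beans $0.1000, chickpeas $0.1583, quinoa $0.2250, peanut butter $0.4000.
Take 3 servings of black beans: +21.0 g fiber for $2.10 (total $2.10, still need 6.0 g).
Take 1 serving of chickpeas: +6.0 g fiber for $0.95 (total $3.05, still need 0.0 g).
Greedy by cheapest-per-g is optimal for a single linear constraint, so the minimum cost is $3.05.

$3.05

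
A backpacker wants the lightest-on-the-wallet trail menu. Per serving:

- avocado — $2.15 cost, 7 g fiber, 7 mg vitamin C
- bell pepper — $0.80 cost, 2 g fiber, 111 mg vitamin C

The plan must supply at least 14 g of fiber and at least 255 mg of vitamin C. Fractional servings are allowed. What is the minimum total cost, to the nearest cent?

avocado only: max(14/7, 255/7) = 36.43 servings → $78.32.
bell pepper only: max(14/2, 255/111) = 7 servings → $5.60.
avocado + bell pepper with both tight: 1.368 servings and 2.211 servings → $4.71.
Cheapest feasible corner: $4.71.

$4.71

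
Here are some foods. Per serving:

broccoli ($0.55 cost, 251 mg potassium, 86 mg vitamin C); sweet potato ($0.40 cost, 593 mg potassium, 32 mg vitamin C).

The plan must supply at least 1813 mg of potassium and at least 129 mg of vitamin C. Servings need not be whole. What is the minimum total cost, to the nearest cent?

$1.39

For a min-cost LP with two ≥-constraints, a basic feasible solution has at most two positive variables.
broccoli only: max(1813/251, 129/86) = 7.223 servings → $3.97.
sweet potato only: max(1813/593, 129/32) = 4.031 servings → $1.61.
broccoli + sweet potato with both tight: 0.4301 servings and 2.875 servings → $1.39.
So the least-cost plan costs $1.39.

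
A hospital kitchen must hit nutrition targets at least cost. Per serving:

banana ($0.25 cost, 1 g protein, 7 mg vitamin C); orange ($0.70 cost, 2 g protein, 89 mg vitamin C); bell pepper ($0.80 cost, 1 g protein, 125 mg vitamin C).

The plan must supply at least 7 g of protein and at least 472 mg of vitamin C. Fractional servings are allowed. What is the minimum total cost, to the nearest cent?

banana only: max(7/1, 472/7) = 67.43 servings → $16.86.
orange only: max(7/2, 472/89) = 5.303 servings → $3.71.
bell pepper only: max(7/1, 472/125) = 7 servings → $5.60.
banana + orange: the both-tight solution has a negative serving — not a feasible corner.
banana + bell pepper with both tight: 3.415 servings and 3.585 servings → $3.72.
orange + bell pepper with both tight: 2.503 servings and 1.994 servings → $3.35.
Cheapest feasible corner: $3.35.

$3.35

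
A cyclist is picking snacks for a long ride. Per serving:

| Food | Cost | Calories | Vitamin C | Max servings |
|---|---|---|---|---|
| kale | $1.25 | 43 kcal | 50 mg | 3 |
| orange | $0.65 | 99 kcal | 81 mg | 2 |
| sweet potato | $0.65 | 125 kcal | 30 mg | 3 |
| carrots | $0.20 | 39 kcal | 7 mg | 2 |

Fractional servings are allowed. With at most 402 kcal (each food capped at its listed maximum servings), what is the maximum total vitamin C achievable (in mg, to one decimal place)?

330.0 mg

Vitamin C per kcal: kale 1.163, orange 0.8182, sweet potato 0.24, carrots 0.1795.
Take 3 servings of kale: uses 129 kcal, +150.0 mg vitamin C (running total 150.0 mg).
Take 2 servings of orange: uses 198 kcal, +162.0 mg vitamin C (running total 312.0 mg).
Take 0.6 servings of sweet potato: uses 75 kcal, +18.0 mg vitamin C (running total 330.0 mg).
Greedy by best ratio exhausts the calories allowance optimally: 330.0 mg.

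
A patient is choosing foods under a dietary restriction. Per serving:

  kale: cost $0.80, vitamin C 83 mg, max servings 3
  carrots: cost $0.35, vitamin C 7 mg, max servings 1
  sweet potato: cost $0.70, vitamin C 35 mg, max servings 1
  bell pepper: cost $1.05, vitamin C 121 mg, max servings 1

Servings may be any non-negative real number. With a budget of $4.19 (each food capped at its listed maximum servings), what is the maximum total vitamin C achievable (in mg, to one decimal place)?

Vitamin C per dollar: bell pepper 115.2, kale 103.8, sweet potato 50, carrots 20.
Take 1 serving of bell pepper: spends $1.05, +121.0 mg vitamin C (running total 121.0 mg).
Take 3 servings of kale: spends $2.40, +249.0 mg vitamin C (running total 370.0 mg).
Take 1 serving of sweet potato: spends $0.70, +35.0 mg vitamin C (running total 405.0 mg).
Take 0.1143 servings of carrots: spends $0.04, +0.8 mg vitamin C (running total 405.8 mg).
Greedy by best ratio exhausts the cost allowance optimally: 405.8 mg.

405.8 mg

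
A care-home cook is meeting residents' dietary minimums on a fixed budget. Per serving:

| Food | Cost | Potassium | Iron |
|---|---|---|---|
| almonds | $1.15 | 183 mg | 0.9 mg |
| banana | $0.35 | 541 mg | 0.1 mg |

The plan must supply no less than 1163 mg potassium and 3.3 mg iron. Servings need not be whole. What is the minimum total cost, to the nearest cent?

$4.43

A basic optimal solution has at most two foods positive. Try each food alone and each pair with both targets met exactly.
almonds only: max(1163/183, 3.3/0.9) = 6.355 servings → $7.31.
banana only: max(1163/541, 3.3/0.1) = 33 servings → $11.55.
almonds + banana with both tight: 3.562 servings and 0.9449 servings → $4.43.
The minimum over all feasible corners is $4.43.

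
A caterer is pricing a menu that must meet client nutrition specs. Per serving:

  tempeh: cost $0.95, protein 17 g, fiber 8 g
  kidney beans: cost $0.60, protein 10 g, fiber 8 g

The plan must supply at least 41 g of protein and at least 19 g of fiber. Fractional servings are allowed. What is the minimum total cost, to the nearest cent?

$2.29

A basic optimal solution has at most two foods positive. Try each food alone and each pair with both targets met exactly.
tempeh only: max(41/17, 19/8) = 2.412 servings → $2.29.
kidney beans only: max(41/10, 19/8) = 4.1 servings → $2.46.
tempeh + kidney beans with both targets exact would need a negative amount; discard.
So the least-cost plan costs $2.29.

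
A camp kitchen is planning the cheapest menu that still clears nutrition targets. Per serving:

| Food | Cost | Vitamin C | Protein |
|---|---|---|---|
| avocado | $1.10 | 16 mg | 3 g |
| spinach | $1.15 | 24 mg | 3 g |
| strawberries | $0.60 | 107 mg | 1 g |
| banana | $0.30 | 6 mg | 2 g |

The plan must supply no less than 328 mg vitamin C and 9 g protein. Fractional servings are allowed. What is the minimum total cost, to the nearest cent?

$2.65

A basic optimal solution has at most two foods positive. Try each food alone and each pair with both targets met exactly.
avocado only: max(328/16, 9/3) = 20.5 servings → $22.55.
spinach only: max(328/24, 9/3) = 13.67 servings → $15.72.
strawberries only: max(328/107, 9/1) = 9 servings → $5.40.
banana only: max(328/6, 9/2) = 54.67 servings → $16.40.
avocado + spinach: the both-tight solution has a negative serving — not a feasible corner.
avocado + strawberries with both tight: 2.082 servings and 2.754 servings → $3.94.
avocado + banana: the both-tight solution has a negative serving — not a feasible corner.
spinach + strawberries with both tight: 2.138 servings and 2.586 servings → $4.01.
spinach + banana: the both-tight solution has a negative serving — not a feasible corner.
strawberries + banana with both tight: 2.894 servings and 3.053 servings → $2.65.
Cheapest feasible corner: $2.65.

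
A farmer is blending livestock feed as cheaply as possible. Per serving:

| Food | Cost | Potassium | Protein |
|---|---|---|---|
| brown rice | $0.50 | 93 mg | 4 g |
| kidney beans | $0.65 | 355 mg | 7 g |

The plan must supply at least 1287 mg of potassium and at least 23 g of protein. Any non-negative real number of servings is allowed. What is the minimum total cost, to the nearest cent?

$2.36

Check every corner: each single food scaled to meet both minima, and each pair solved so both constraints bind.
brown rice only: max(1287/93, 23/4) = 13.84 servings → $6.92.
kidney beans only: max(1287/355, 23/7) = 3.625 servings → $2.36.
brown rice + kidney beans: the both-tight solution has a negative serving — not a feasible corner.
Cheapest feasible corner: $2.36.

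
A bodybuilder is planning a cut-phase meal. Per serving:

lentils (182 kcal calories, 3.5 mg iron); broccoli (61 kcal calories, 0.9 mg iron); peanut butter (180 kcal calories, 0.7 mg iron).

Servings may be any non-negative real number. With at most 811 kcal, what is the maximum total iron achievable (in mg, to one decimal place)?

Iron per kcal: lentils 0.01923, broccoli 0.01475, peanut butter 0.003889.
With no serving limits, spend the whole calories allowance on lentils: 811 kcal / 182 kcal × 3.5 mg = 15.6 mg.

15.6 mg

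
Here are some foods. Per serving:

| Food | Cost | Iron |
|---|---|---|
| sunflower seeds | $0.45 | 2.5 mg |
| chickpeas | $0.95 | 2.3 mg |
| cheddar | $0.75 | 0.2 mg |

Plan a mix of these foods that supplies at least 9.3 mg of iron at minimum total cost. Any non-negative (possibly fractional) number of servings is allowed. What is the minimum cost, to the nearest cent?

$1.67

Cost per mg of iron: sunflower seeds $0.1800, chickpeas $0.4130, cheddar $3.7500.
With no serving limits, use only sunflower seeds: 9.3 mg / 2.5 mg = 3.72 servings × $0.45 = $1.67.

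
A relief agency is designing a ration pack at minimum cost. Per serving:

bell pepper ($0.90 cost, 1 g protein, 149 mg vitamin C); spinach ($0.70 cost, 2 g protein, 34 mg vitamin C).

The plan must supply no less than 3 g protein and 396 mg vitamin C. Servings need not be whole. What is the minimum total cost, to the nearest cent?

This is a tiny linear program; its minimum lies at a vertex of the feasible set. List the vertices and price them.
bell pepper only: max(3/1, 396/149) = 3 servings → $2.70.
spinach only: max(3/2, 396/34) = 11.65 servings → $8.15.
bell pepper + spinach with both tight: 2.614 servings and 0.1932 servings → $2.49.
The minimum over all feasible corners is $2.49.

$2.49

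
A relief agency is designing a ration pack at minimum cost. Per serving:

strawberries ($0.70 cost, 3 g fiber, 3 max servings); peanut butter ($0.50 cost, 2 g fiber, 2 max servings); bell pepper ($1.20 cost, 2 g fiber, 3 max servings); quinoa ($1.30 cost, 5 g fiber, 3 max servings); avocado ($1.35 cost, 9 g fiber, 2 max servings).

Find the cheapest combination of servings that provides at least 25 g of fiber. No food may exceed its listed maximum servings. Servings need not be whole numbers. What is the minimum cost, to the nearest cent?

$4.33

Cost per g of fiber: avocado $0.1500, strawberries $0.2333, peanut butter $0.2500, quinoa $0.2600, bell pepper $0.6000.
Take 2 servings of avocado: +18.0 g fiber for $2.70 (total $2.70, still need 7.0 g).
Take 2.333 servings of strawberries: +7.0 g fiber for $1.63 (total $4.33, still need 0.0 g).
Filling from the cheapest source first is optimal under one linear minimum: $4.33.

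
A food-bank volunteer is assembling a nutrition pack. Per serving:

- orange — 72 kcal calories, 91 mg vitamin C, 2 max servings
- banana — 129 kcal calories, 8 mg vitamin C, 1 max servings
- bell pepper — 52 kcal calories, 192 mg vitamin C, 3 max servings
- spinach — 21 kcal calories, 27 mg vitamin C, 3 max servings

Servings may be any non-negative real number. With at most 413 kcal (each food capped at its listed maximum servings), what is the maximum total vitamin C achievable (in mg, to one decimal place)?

842.1 mg

Vitamin C per kcal: bell pepper 3.692, spinach 1.286, orange 1.264, banana 0.06202.
Take 3 servings of bell pepper: uses 156 kcal, +576.0 mg vitamin C (running total 576.0 mg).
Take 3 servings of spinach: uses 63 kcal, +81.0 mg vitamin C (running total 657.0 mg).
Take 2 servings of orange: uses 144 kcal, +182.0 mg vitamin C (running total 839.0 mg).
Take 0.3876 servings of banana: uses 50 kcal, +3.1 mg vitamin C (running total 842.1 mg).
Filling greedily by vitamin C-per-kcal is optimal for one linear limit, giving 842.1 mg.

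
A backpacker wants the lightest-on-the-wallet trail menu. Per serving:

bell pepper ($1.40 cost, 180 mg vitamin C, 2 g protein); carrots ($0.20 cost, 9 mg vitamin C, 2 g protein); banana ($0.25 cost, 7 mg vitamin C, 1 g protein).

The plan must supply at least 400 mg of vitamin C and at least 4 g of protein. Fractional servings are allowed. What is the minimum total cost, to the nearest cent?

For a min-cost LP with two ≥-constraints, a basic feasible solution has at most two positive variables.
bell pepper only: max(400/180, 4/2) = 2.222 servings → $3.11.
carrots only: max(400/9, 4/2) = 44.44 servings → $8.89.
banana only: max(400/7, 4/1) = 57.14 servings → $14.29.
bell pepper + carrots: the both-tight solution has a negative serving — not a feasible corner.
bell pepper + banana with both targets exact would need a negative amount; discard.
carrots + banana: the both-tight solution has a negative serving — not a feasible corner.
So the least-cost plan costs $3.11.

$3.11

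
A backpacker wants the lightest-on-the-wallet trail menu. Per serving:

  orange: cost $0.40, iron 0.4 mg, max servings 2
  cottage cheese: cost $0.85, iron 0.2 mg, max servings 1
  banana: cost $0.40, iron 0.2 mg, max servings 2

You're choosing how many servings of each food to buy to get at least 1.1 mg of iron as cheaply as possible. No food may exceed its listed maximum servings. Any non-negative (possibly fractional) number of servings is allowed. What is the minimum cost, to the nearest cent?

$1.40

Cost per mg of iron: orange $1.0000, banana $2.0000, cottage cheese $4.2500.
Take 2 servings of orange: +0.8 mg iron for $0.80 (total $0.80, still need 0.3 mg).
Take 1.5 servings of banana: +0.3 mg iron for $0.60 (total $1.40, still need 0.0 mg).
Greedy by cheapest-per-mg is optimal for a single linear constraint, so the minimum cost is $1.40.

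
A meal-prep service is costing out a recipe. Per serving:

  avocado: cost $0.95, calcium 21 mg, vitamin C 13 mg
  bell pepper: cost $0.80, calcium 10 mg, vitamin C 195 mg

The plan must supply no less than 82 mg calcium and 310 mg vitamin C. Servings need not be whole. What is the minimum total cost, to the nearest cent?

Check every corner: each single food scaled to meet both minima, and each pair solved so both constraints bind.
avocado only: max(82/21, 310/13) = 23.85 servings → $22.65.
bell pepper only: max(82/10, 310/195) = 8.2 servings → $6.56.
avocado + bell pepper with both tight: 3.251 servings and 1.373 servings → $4.19.
So the least-cost plan costs $4.19.

$4.19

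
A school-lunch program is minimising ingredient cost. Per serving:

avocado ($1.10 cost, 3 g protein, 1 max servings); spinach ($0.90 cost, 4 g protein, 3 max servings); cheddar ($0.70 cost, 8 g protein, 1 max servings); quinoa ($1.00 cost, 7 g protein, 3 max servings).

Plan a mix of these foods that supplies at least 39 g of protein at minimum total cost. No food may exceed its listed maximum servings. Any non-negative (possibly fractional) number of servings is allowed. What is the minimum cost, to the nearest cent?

$5.95

Cost per g of protein: cheddar $0.0875, quinoa $0.1429, spinach $0.2250, avocado $0.3667.
Take 1 serving of cheddar: +8.0 g protein for $0.70 (total $0.70, still need 31.0 g).
Take 3 servings of quinoa: +21.0 g protein for $3.00 (total $3.70, still need 10.0 g).
Take 2.5 servings of spinach: +10.0 g protein for $2.25 (total $5.95, still need 0.0 g).
Greedy by cheapest-per-g is optimal for a single linear constraint, so the minimum cost is $5.95.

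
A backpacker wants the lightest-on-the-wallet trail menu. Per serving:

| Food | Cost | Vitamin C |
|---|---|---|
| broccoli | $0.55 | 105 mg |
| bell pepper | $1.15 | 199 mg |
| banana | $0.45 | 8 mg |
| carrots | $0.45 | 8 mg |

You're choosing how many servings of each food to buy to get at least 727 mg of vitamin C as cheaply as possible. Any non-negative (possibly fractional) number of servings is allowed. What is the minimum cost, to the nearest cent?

Cost per mg of vitamin C: broccoli $0.0052, bell pepper $0.0058, banana $0.0563, carrots $0.0563.
With no serving limits, use only broccoli: 727 mg / 105 mg = 6.924 servings × $0.55 = $3.81.

$3.81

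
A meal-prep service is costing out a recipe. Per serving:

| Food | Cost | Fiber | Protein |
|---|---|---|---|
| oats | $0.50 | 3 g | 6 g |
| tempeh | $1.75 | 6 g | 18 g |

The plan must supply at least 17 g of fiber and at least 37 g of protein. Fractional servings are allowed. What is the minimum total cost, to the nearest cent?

$3.08

Two binding constraints pin down two serving amounts, so the optimal mix uses at most two foods. The candidates are each food alone (scaled to the tighter of fiber/protein) and each pair with both constraints tight.
oats only: max(17/3, 37/6) = 6.167 servings → $3.08.
tempeh only: max(17/6, 37/18) = 2.833 servings → $4.96.
oats + tempeh with both tight: 4.667 servings and 0.5 servings → $3.21.
Cheapest feasible corner: $3.08.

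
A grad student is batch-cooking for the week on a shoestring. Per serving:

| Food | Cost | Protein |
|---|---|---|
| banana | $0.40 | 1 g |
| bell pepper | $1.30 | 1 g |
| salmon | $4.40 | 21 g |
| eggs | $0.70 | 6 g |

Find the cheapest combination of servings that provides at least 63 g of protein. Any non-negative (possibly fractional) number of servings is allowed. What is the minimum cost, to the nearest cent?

$7.35

Cost per g of protein: eggs $0.1167, salmon $0.2095, banana $0.4000, bell pepper $1.3000.
With no serving limits, use only eggs: 63 g / 6 g = 10.5 servings × $0.70 = $7.35.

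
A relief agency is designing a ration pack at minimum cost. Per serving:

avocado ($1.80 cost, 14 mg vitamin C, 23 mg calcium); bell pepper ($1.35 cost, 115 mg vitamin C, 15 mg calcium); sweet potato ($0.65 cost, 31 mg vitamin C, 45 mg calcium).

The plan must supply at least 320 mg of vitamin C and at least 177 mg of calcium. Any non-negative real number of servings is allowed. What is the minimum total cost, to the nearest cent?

$4.70

The cheapest plan sits at a corner of the feasible region — with two constraints it uses at most two foods.
avocado only: max(320/14, 177/23) = 22.86 servings → $41.14.
bell pepper only: max(320/115, 177/15) = 11.8 servings → $15.93.
sweet potato only: max(320/31, 177/45) = 10.32 servings → $6.71.
avocado + bell pepper with both tight: 6.388 servings and 2.005 servings → $14.21.
avocado + sweet potato with both targets exact would need a negative amount; discard.
bell pepper + sweet potato with both tight: 1.892 servings and 3.303 servings → $4.70.
So the least-cost plan costs $4.70.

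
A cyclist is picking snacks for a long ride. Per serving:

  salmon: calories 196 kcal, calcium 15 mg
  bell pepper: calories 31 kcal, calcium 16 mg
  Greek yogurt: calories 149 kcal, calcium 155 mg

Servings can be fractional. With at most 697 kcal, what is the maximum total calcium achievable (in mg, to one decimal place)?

725.1 mg

Calcium per kcal: Greek yogurt 1.04, bell pepper 0.5161, salmon 0.07653.
With no serving limits, spend the whole calories allowance on Greek yogurt: 697 kcal / 149 kcal × 155 mg = 725.1 mg.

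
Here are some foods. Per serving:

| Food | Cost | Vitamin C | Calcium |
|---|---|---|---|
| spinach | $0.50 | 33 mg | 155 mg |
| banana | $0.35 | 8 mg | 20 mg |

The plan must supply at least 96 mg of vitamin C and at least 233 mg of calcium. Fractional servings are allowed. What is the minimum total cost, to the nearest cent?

At the optimum either one food covers both requirements or two foods hit both targets exactly; no other combination can be cheaper.
spinach only: max(96/33, 233/155) = 2.909 servings → $1.45.
banana only: max(96/8, 233/20) = 12 servings → $4.20.
spinach + banana with both targets exact would need a negative amount; discard.
So the least-cost plan costs $1.45.

$1.45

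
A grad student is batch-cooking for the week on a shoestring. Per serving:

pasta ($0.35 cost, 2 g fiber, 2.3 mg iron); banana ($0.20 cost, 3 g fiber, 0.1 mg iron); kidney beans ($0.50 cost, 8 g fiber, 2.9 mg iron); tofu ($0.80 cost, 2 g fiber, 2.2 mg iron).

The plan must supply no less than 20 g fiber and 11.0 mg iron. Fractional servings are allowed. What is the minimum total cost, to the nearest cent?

pasta only: max(20/2, 11.0/2.3) = 10 servings → $3.50.
banana only: max(20/3, 11.0/0.1) = 110 servings → $22.00.
kidney beans only: max(20/8, 11.0/2.9) = 3.793 servings → $1.90.
tofu only: max(20/2, 11.0/2.2) = 10 servings → $8.00.
pasta + banana with both tight: 4.627 servings and 3.582 servings → $2.34.
pasta + kidney beans with both tight: 2.381 servings and 1.905 servings → $1.79.
pasta + tofu: the both-tight solution has a negative serving — not a feasible corner.
banana + kidney beans: the both-tight solution has a negative serving — not a feasible corner.
banana + tofu with both tight: 3.438 servings and 4.844 servings → $4.56.
kidney beans + tofu with both tight: 1.864 servings and 2.542 servings → $2.97.
Cheapest feasible corner: $1.79.

$1.79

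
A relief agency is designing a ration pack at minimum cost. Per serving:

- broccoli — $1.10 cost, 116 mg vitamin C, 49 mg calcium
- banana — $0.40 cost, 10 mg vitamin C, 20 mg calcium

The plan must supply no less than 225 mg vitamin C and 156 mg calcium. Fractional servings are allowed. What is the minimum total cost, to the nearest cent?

For a min-cost LP with two ≥-constraints, a basic feasible solution has at most two positive variables.
broccoli only: max(225/116, 156/49) = 3.184 servings → $3.50.
banana only: max(225/10, 156/20) = 22.5 servings → $9.00.
broccoli + banana with both tight: 1.607 servings and 3.864 servings → $3.31.
Cheapest feasible corner: $3.31.

$3.31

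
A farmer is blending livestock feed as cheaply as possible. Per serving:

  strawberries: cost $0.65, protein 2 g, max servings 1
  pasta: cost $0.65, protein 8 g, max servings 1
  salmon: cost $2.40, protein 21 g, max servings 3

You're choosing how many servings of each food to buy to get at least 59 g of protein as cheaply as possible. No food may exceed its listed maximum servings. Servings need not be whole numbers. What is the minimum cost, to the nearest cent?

$6.48

Cost per g of protein: pasta $0.0813, salmon $0.1143, strawberries $0.3250.
Take 1 serving of pasta: +8.0 g protein for $0.65 (total $0.65, still need 51.0 g).
Take 2.429 servings of salmon: +51.0 g protein for $5.83 (total $6.48, still need 0.0 g).
Greedy by cheapest-per-g is optimal for a single linear constraint, so the minimum cost is $6.48.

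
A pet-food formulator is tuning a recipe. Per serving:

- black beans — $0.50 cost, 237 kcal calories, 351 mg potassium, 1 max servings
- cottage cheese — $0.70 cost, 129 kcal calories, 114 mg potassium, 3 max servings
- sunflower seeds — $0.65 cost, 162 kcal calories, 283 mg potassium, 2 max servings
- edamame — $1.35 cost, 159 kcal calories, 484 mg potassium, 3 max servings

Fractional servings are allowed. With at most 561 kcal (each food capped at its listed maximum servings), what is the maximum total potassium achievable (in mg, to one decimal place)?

Potassium per kcal: edamame 3.044, sunflower seeds 1.747, black beans 1.481, cottage cheese 0.8837.
Take 3 servings of edamame: uses 477 kcal, +1452.0 mg potassium (running total 1452.0 mg).
Take 0.5185 servings of sunflower seeds: uses 84 kcal, +146.7 mg potassium (running total 1598.7 mg).
Greedy by best ratio exhausts the calories allowance optimally: 1598.7 mg.

1598.7 mg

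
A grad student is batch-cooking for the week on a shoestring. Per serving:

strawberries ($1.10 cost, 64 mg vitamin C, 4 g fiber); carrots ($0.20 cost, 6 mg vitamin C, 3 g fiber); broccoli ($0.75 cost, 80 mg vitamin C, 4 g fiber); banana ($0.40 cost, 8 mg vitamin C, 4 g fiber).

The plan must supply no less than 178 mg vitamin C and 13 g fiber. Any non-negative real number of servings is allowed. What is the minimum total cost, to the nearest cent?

$1.89

Check every corner: each single food scaled to meet both minima, and each pair solved so both constraints bind.
strawberries only: max(178/64, 13/4) = 3.25 servings → $3.58.
carrots only: max(178/6, 13/3) = 29.67 servings → $5.93.
broccoli only: max(178/80, 13/4) = 3.25 servings → $2.44.
banana only: max(178/8, 13/4) = 22.25 servings → $8.90.
strawberries + carrots with both tight: 2.714 servings and 0.7143 servings → $3.13.
strawberries + broccoli with both targets exact would need a negative amount; discard.
strawberries + banana with both tight: 2.714 servings and 0.5357 servings → $3.20.
carrots + broccoli with both tight: 1.519 servings and 2.111 servings → $1.89.
carrots + banana (both tight): parallel constraints — no distinct corner.
broccoli + banana with both tight: 2.111 servings and 1.139 servings → $2.04.
The minimum over all feasible corners is $1.89.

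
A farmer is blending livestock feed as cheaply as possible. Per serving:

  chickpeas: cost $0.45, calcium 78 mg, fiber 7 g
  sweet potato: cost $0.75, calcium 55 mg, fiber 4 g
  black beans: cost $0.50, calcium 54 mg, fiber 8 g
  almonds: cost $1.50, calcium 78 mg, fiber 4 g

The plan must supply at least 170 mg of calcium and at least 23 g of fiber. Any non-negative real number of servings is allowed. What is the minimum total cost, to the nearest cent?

$1.44

For a min-cost LP with two ≥-constraints, a basic feasible solution has at most two positive variables.
chickpeas only: max(170/78, 23/7) = 3.286 servings → $1.48.
sweet potato only: max(170/55, 23/4) = 5.75 servings → $4.31.
black beans only: max(170/54, 23/8) = 3.148 servings → $1.57.
almonds only: max(170/78, 23/4) = 5.75 servings → $8.62.
chickpeas + sweet potato: the both-tight solution has a negative serving — not a feasible corner.
chickpeas + black beans with both tight: 0.4797 servings and 2.455 servings → $1.44.
chickpeas + almonds: the both-tight solution has a negative serving — not a feasible corner.
sweet potato + black beans with both tight: 0.5268 servings and 2.612 servings → $1.70.
sweet potato + almonds: the both-tight solution has a negative serving — not a feasible corner.
black beans + almonds with both tight: 2.73 servings and 0.2892 servings → $1.80.
The minimum over all feasible corners is $1.44.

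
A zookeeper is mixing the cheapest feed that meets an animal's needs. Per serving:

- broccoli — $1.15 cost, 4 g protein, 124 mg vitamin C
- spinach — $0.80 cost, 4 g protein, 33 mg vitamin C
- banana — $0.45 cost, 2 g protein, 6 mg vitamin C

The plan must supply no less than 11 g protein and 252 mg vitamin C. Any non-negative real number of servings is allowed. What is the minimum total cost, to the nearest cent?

$2.82

Two binding constraints pin down two serving amounts, so the optimal mix uses at most two foods. The candidates are each food alone (scaled to the tighter of protein/vitamin C) and each pair with both constraints tight.
broccoli only: max(11/4, 252/124) = 2.75 servings → $3.16.
spinach only: max(11/4, 252/33) = 7.636 servings → $6.11.
banana only: max(11/2, 252/6) = 42 servings → $18.90.
broccoli + spinach with both tight: 1.772 servings and 0.978 servings → $2.82.
broccoli + banana with both tight: 1.955 servings and 1.589 servings → $2.96.
spinach + banana: intersection lies outside the first quadrant.
Cheapest feasible corner: $2.82.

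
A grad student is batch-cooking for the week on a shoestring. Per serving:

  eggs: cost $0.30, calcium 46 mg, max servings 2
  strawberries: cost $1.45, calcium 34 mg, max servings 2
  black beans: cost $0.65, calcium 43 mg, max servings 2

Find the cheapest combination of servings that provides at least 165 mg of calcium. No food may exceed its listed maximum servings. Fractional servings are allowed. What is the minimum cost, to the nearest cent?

Cost per mg of calcium: eggs $0.0065, black beans $0.0151, strawberries $0.0426.
Take 2 servings of eggs: +92.0 mg calcium for $0.60 (total $0.60, still need 73.0 mg).
Take 1.698 servings of black beans: +73.0 mg calcium for $1.10 (total $1.70, still need 0.0 mg).
Greedy by cheapest-per-mg is optimal for a single linear constraint, so the minimum cost is $1.70.

$1.70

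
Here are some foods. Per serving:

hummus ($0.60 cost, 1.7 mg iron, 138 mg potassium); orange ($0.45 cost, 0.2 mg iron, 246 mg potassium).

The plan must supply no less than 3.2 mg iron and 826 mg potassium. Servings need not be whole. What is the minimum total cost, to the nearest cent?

$2.06

For a min-cost LP with two ≥-constraints, a basic feasible solution has at most two positive variables.
hummus only: max(3.2/1.7, 826/138) = 5.986 servings → $3.59.
orange only: max(3.2/0.2, 826/246) = 16 servings → $7.20.
hummus + orange with both tight: 1.592 servings and 2.464 servings → $2.06.
So the least-cost plan costs $2.06.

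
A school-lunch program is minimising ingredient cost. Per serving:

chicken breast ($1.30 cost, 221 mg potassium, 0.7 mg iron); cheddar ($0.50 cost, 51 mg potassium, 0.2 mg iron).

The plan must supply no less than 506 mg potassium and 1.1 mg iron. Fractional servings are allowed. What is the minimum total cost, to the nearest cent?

This is a tiny linear program; its minimum lies at a vertex of the feasible set. List the vertices and price them.
chicken breast only: max(506/221, 1.1/0.7) = 2.29 servings → $2.98.
cheddar only: max(506/51, 1.1/0.2) = 9.922 servings → $4.96.
chicken breast + cheddar with both targets exact would need a negative amount; discard.
Cheapest feasible corner: $2.98.

$2.98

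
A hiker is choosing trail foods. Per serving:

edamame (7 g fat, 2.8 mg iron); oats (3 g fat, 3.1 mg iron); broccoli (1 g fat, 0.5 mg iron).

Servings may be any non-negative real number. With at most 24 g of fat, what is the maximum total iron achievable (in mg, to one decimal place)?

Iron per g fat: oats 1.033, broccoli 0.5, edamame 0.4.
With no serving limits, spend the whole fat allowance on oats: 24 g / 3 g × 3.1 mg = 24.8 mg.

24.8 mg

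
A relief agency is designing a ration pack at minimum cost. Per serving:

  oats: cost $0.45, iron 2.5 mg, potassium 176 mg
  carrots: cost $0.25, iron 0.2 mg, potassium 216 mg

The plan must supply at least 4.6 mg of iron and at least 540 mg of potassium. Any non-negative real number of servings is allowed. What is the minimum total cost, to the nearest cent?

For a min-cost LP with two ≥-constraints, a basic feasible solution has at most two positive variables.
oats only: max(4.6/2.5, 540/176) = 3.068 servings → $1.38.
carrots only: max(4.6/0.2, 540/216) = 23 servings → $5.75.
oats + carrots with both tight: 1.754 servings and 1.071 servings → $1.06.
Cheapest feasible corner: $1.06.

$1.06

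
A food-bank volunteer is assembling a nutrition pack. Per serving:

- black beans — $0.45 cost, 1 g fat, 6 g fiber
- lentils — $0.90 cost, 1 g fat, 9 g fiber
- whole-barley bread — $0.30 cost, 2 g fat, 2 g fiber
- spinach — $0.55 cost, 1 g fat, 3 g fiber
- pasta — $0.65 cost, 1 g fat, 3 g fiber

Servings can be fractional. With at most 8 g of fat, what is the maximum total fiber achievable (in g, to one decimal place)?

72.0 g

Fiber per g fat: lentils 9, black beans 6, spinach 3, pasta 3, whole-barley bread 1.
With no serving limits, spend the whole fat allowance on lentils: 8 g / 1 g × 9 g = 72.0 g.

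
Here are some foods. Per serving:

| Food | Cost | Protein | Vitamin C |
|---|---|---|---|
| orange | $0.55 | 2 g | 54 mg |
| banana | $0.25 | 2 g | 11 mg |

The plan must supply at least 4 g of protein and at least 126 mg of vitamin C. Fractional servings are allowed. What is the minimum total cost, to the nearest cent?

$1.28

The cheapest plan sits at a corner of the feasible region — with two constraints it uses at most two foods.
orange only: max(4/2, 126/54) = 2.333 servings → $1.28.
banana only: max(4/2, 126/11) = 11.45 servings → $2.86.
orange + banana with both targets exact would need a negative amount; discard.
So the least-cost plan costs $1.28.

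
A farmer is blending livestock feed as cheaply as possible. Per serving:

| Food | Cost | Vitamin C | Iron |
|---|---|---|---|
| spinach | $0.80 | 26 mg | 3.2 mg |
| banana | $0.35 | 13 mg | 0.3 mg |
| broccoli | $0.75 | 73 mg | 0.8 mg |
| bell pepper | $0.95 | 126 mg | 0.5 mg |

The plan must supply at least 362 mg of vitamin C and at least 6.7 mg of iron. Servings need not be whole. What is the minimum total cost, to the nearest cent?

$3.76

Minimising a linear cost over {vitamin C ≥ 362, iron ≥ 6.7, servings ≥ 0} — the optimum is at a vertex, using one or two foods.
spinach only: max(362/26, 6.7/3.2) = 13.92 servings → $11.14.
banana only: max(362/13, 6.7/0.3) = 27.85 servings → $9.75.
broccoli only: max(362/73, 6.7/0.8) = 8.375 servings → $6.28.
bell pepper only: max(362/126, 6.7/0.5) = 13.4 servings → $12.73.
spinach + banana with both targets exact would need a negative amount; discard.
spinach + broccoli with both tight: 0.9375 servings and 4.625 servings → $4.22.
spinach + bell pepper with both tight: 1.7 servings and 2.522 servings → $3.76.
banana + broccoli with both tight: 17.35 servings and 1.87 servings → $7.47.
banana + bell pepper with both tight: 21.19 servings and 0.6869 servings → $8.07.
broccoli + bell pepper: the both-tight solution has a negative serving — not a feasible corner.
The minimum over all feasible corners is $3.76.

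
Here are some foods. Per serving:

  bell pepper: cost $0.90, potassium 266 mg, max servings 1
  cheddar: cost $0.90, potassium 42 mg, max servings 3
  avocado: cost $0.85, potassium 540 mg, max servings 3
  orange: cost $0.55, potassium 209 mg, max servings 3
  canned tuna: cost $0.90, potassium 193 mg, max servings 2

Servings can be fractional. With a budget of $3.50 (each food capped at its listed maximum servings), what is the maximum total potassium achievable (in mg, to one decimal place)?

Potassium per dollar: avocado 635.3, orange 380, bell pepper 295.6, canned tuna 214.4, cheddar 46.67.
Take 3 servings of avocado: spends $2.55, +1620.0 mg potassium (running total 1620.0 mg).
Take 1.727 servings of orange: spends $0.95, +361.0 mg potassium (running total 1981.0 mg).
Filling greedily by potassium-per-dollar is optimal for one linear limit, giving 1981.0 mg.

1981.0 mg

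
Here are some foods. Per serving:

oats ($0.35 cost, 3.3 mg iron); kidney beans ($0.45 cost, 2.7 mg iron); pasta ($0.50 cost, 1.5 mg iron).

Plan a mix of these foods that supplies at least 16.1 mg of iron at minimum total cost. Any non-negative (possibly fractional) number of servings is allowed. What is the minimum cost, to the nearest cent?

$1.71

Cost per mg of iron: oats $0.1061, kidney beans $0.1667, pasta $0.3333.
With no serving limits, use only oats: 16.1 mg / 3.3 mg = 4.879 servings × $0.35 = $1.71.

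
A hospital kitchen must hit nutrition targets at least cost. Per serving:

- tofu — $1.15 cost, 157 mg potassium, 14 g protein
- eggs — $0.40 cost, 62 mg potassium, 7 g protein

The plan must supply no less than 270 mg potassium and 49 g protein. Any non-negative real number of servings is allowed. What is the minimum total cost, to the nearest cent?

$2.80

With two linear requirements the optimum uses one or two foods; enumerate the corners.
tofu only: max(270/157, 49/14) = 3.5 servings → $4.03.
eggs only: max(270/62, 49/7) = 7 servings → $2.80.
tofu + eggs with both targets exact would need a negative amount; discard.
So the least-cost plan costs $2.80.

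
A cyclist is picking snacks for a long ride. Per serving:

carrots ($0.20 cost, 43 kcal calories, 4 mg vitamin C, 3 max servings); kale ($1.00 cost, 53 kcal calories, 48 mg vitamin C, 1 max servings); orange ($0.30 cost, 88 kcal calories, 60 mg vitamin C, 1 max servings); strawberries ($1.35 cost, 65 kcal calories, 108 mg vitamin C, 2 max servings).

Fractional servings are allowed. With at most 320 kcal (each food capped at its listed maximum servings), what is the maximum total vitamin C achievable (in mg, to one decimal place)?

328.6 mg

Vitamin C per kcal: strawberries 1.662, kale 0.9057, orange 0.6818, carrots 0.09302.
Take 2 servings of strawberries: uses 130 kcal, +216.0 mg vitamin C (running total 216.0 mg).
Take 1 serving of kale: uses 53 kcal, +48.0 mg vitamin C (running total 264.0 mg).
Take 1 serving of orange: uses 88 kcal, +60.0 mg vitamin C (running total 324.0 mg).
Take 1.14 servings of carrots: uses 49 kcal, +4.6 mg vitamin C (running total 328.6 mg).
Filling greedily by vitamin C-per-kcal is optimal for one linear limit, giving 328.6 mg.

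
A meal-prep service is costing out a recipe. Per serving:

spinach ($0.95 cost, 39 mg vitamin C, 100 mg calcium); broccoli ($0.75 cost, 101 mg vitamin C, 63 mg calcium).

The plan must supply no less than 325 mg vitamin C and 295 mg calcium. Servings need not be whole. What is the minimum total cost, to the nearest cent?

This is a tiny linear program; its minimum lies at a vertex of the feasible set. List the vertices and price them.
spinach only: max(325/39, 295/100) = 8.333 servings → $7.92.
broccoli only: max(325/101, 295/63) = 4.683 servings → $3.51.
spinach + broccoli with both tight: 1.219 servings and 2.747 servings → $3.22.
The minimum over all feasible corners is $3.22.

$3.22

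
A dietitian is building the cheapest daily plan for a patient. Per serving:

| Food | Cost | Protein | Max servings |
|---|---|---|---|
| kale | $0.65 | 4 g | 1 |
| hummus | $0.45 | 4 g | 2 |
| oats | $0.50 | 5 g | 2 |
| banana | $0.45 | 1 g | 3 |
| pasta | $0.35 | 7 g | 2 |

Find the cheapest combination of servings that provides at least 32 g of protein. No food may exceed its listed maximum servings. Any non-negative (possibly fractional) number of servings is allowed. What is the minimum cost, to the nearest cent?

$2.60

Cost per g of protein: pasta $0.0500, oats $0.1000, hummus $0.1125, kale $0.1625, banana $0.4500.
Take 2 servings of pasta: +14.0 g protein for $0.70 (total $0.70, still need 18.0 g).
Take 2 servings of oats: +10.0 g protein for $1.00 (total $1.70, still need 8.0 g).
Take 2 servings of hummus: +8.0 g protein for $0.90 (total $2.60, still need 0.0 g).
Greedy by cheapest-per-g is optimal for a single linear constraint, so the minimum cost is $2.60.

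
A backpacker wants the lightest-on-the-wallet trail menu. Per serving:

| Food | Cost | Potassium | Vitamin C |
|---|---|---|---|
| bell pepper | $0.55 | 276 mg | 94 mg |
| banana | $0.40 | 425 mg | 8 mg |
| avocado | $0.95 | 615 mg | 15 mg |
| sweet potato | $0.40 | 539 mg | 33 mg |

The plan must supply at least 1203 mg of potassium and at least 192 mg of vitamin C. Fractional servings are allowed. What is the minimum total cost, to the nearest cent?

$1.42

bell pepper only: max(1203/276, 192/94) = 4.359 servings → $2.40.
banana only: max(1203/425, 192/8) = 24 servings → $9.60.
avocado only: max(1203/615, 192/15) = 12.8 servings → $12.16.
sweet potato only: max(1203/539, 192/33) = 5.818 servings → $2.33.
bell pepper + banana with both tight: 1.907 servings and 1.592 servings → $1.69.
bell pepper + avocado with both tight: 1.864 servings and 1.12 servings → $2.09.
bell pepper + sweet potato with both tight: 1.535 servings and 1.446 servings → $1.42.
banana + avocado: intersection lies outside the first quadrant.
banana + sweet potato: the both-tight solution has a negative serving — not a feasible corner.
avocado + sweet potato: the both-tight solution has a negative serving — not a feasible corner.
So the least-cost plan costs $1.42.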